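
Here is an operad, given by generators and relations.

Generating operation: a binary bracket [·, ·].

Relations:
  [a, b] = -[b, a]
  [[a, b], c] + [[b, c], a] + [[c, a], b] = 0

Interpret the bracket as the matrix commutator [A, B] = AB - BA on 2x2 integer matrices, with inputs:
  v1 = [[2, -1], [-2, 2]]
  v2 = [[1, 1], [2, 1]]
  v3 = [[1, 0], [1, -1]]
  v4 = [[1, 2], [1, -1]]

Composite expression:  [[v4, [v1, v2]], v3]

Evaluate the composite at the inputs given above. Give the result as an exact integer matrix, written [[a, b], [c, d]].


[v1, v2] = [[0, 0], [0, 0]]
[v4, [v1, v2]] = [[0, 0], [0, 0]]
[[v4, [v1, v2]], v3] = [[0, 0], [0, 0]]

[[0, 0], [0, 0]]


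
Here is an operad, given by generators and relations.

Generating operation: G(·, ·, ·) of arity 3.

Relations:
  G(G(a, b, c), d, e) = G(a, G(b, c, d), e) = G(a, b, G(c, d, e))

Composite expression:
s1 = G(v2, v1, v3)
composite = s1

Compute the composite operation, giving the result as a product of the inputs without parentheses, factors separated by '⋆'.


Key point: G is associative — brackets drop, the v-order remains.
G(v2, v1, v3) flattens to v2 ⋆ v1 ⋆ v3

v2 ⋆ v1 ⋆ v3


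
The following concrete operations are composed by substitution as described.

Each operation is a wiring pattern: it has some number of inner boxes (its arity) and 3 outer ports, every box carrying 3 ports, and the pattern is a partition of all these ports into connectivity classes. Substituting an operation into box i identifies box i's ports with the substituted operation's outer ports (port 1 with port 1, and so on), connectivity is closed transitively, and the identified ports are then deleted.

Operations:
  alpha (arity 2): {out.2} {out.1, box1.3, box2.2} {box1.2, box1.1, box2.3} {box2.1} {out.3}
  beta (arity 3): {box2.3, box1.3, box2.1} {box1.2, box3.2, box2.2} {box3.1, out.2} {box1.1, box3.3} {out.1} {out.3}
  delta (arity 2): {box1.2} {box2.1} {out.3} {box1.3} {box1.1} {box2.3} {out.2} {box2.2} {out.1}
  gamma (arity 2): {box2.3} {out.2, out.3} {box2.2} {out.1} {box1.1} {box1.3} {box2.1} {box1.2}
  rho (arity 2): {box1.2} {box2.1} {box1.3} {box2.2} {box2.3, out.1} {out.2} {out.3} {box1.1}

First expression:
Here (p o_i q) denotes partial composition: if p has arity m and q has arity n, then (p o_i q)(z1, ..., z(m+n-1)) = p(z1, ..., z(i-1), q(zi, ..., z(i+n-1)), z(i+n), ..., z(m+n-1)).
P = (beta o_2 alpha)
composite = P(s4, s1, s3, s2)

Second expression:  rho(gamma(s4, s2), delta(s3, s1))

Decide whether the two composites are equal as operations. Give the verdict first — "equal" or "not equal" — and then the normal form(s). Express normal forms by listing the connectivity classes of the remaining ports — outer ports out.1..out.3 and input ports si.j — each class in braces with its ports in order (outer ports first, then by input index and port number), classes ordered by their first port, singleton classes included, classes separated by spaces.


not equal; first: {out.1} {out.2, s2.1} {out.3} {s1.1, s1.2, s3.3} {s1.3, s3.2, s4.3} {s2.2, s4.2} {s2.3, s4.1} {s3.1}; second: {out.1} {out.2} {out.3} {s1.1} {s1.2} {s1.3} {s2.1} {s2.2} {s2.3} {s3.1} {s3.2} {s3.3} {s4.1} {s4.2} {s4.3}

Reducing the first expression gives {out.1} {out.2, s2.1} {out.3} {s1.1, s1.2, s3.3} {s1.3, s3.2, s4.3} {s2.2, s4.2} {s2.3, s4.1} {s3.1}
Reducing the second expression gives {out.1} {out.2} {out.3} {s1.1} {s1.2} {s1.3} {s2.1} {s2.2} {s2.3} {s3.1} {s3.2} {s3.3} {s4.1} {s4.2} {s4.3}
Distinct normal forms: not equal.


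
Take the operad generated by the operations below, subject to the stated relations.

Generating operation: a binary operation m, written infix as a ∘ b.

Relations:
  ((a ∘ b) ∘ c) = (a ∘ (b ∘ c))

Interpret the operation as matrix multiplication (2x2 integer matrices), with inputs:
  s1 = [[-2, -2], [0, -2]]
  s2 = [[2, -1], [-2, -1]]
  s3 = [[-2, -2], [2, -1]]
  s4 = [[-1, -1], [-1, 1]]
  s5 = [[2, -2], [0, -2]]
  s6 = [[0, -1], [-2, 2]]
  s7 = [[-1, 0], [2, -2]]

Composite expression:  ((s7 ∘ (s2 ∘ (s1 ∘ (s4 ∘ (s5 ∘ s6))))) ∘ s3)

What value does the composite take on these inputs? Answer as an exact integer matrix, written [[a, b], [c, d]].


(s5 ∘ s6) = [[4, -6], [4, -4]]
(s4 ∘ (s5 ∘ s6)) = [[-8, 10], [0, 2]]
(s1 ∘ (s4 ∘ (s5 ∘ s6))) = [[16, -24], [0, -4]]
(s2 ∘ (s1 ∘ (s4 ∘ (s5 ∘ s6)))) = [[32, -44], [-32, 52]]
(s7 ∘ (s2 ∘ (s1 ∘ (s4 ∘ (s5 ∘ s6))))) = [[-32, 44], [128, -192]]
((s7 ∘ (s2 ∘ (s1 ∘ (s4 ∘ (s5 ∘ s6))))) ∘ s3) = [[152, 20], [-640, -64]]

[[152, 20], [-640, -64]]


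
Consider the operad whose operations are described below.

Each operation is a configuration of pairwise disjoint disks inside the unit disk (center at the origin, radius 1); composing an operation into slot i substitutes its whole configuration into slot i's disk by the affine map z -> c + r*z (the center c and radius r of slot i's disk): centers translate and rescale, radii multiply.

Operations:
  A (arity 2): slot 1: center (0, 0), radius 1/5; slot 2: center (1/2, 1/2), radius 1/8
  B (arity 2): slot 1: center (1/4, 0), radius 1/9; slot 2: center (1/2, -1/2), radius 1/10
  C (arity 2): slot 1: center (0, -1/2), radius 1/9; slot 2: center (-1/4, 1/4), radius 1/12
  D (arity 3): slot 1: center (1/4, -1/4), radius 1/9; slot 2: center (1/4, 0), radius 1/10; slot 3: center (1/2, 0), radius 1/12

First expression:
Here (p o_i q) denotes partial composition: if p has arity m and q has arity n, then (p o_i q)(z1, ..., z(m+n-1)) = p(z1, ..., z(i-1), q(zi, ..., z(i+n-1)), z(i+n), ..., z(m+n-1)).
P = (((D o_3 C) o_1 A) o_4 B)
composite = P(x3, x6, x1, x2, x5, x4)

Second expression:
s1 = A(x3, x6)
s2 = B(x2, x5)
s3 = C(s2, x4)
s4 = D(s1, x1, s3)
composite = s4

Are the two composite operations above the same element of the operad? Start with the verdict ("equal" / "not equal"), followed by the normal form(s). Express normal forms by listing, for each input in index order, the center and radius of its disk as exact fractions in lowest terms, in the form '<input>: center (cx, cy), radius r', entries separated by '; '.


equal; both compose to x1: center (1/4, 0), radius 1/10; x2: center (217/432, -1/24), radius 1/972; x3: center (1/4, -1/4), radius 1/45; x4: center (23/48, 1/48), radius 1/144; x5: center (109/216, -5/108), radius 1/1080; x6: center (11/36, -7/36), radius 1/72


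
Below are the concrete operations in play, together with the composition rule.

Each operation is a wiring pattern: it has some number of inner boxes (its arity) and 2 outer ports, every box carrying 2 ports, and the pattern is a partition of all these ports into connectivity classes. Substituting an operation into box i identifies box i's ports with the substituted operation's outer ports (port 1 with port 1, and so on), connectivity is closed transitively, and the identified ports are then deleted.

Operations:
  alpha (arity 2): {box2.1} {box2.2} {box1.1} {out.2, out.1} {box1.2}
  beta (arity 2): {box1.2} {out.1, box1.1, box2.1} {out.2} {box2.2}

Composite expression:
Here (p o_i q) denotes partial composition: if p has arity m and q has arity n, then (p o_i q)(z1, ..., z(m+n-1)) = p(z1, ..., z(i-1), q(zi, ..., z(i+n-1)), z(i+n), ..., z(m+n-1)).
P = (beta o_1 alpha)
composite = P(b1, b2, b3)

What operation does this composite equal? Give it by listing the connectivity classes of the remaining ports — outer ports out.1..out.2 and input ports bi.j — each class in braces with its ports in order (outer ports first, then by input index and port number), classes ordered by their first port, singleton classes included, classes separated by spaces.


{out.1, b3.1} {out.2} {b1.1} {b1.2} {b2.1} {b2.2} {b3.2}

After gluing at beta, chains via deleted ports link the b-ports.
after alpha, the pattern on (b1, b2) reads {out.1, out.2} {b1.1} {b1.2} {b2.1} {b2.2} (out.j = its outer ports)
after beta, the pattern on (b1, b2, b3) reads {out.1, b3.1} {out.2} {b1.1} {b1.2} {b2.1} {b2.2} {b3.2} (out.j = its outer ports)


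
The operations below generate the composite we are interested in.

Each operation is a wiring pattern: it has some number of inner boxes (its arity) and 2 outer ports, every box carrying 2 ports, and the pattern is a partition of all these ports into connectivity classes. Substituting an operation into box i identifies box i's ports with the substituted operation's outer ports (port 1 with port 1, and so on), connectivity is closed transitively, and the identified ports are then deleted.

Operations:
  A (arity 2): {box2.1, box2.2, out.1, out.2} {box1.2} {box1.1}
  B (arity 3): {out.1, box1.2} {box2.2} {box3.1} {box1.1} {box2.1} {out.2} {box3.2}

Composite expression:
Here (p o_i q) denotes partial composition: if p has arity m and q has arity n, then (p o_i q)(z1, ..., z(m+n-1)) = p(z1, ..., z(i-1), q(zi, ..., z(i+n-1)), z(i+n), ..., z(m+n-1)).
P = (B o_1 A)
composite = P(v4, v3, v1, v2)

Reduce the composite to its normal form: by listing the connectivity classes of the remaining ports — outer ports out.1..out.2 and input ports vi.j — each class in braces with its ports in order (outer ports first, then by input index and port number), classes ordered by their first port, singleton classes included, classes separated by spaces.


{out.1, v3.1, v3.2} {out.2} {v1.1} {v1.2} {v2.1} {v2.2} {v4.1} {v4.2}


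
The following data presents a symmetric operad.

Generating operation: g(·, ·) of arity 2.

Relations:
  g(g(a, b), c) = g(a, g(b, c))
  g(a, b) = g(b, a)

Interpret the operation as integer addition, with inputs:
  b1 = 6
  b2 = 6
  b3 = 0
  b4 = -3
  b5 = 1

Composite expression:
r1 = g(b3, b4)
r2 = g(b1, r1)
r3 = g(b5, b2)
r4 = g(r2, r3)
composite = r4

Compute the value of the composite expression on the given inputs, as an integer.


10

g(b3, b4) = -3
g(b1, g(b3, b4)) = 3
g(b5, b2) = 7
g(g(b1, g(b3, b4)), g(b5, b2)) = 10


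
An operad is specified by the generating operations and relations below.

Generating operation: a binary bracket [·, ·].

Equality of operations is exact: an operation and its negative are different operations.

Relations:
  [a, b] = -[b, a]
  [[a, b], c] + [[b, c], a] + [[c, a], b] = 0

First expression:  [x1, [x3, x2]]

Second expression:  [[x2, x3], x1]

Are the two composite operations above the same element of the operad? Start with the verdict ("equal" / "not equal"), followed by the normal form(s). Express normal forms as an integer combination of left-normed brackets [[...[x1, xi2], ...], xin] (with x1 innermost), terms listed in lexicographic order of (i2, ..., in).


equal; the common form is -[[x1, x2], x3] + [[x1, x3], x2]

Reducing the first expression gives -[[x1, x2], x3] + [[x1, x3], x2]
Reducing the second expression gives -[[x1, x2], x3] + [[x1, x3], x2]
Both agree, so they are equal.


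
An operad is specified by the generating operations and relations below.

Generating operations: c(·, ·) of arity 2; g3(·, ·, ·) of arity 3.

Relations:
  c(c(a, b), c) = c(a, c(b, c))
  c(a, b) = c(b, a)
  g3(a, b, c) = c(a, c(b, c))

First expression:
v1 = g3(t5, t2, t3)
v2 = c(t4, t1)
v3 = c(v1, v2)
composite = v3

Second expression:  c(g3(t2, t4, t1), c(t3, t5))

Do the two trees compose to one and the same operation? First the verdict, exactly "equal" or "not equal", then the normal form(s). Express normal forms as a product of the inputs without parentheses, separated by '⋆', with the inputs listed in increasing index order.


The first expression reduces to t1 ⋆ t2 ⋆ t3 ⋆ t4 ⋆ t5
The second expression reduces to t1 ⋆ t2 ⋆ t3 ⋆ t4 ⋆ t5
Both agree, so they are equal.

equal — both sides give t1 ⋆ t2 ⋆ t3 ⋆ t4 ⋆ t5


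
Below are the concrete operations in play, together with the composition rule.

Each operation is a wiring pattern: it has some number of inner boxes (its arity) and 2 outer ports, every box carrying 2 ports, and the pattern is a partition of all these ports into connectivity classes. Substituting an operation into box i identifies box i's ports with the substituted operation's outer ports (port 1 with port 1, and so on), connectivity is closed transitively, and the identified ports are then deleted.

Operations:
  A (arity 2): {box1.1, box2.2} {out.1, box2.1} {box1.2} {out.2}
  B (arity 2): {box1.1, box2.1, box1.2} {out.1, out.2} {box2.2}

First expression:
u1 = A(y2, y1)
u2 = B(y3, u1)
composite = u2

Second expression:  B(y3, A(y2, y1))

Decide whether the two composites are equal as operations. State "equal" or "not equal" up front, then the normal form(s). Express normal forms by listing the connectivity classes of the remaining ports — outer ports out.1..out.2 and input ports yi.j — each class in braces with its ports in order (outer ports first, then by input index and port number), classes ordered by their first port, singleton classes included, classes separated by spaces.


Reducing the first expression gives {out.1, out.2} {y1.1, y3.1, y3.2} {y1.2, y2.1} {y2.2}
Reducing the second expression gives {out.1, out.2} {y1.1, y3.1, y3.2} {y1.2, y2.1} {y2.2}
Both agree, so they are equal.

equal: each reduces to {out.1, out.2} {y1.1, y3.1, y3.2} {y1.2, y2.1} {y2.2}


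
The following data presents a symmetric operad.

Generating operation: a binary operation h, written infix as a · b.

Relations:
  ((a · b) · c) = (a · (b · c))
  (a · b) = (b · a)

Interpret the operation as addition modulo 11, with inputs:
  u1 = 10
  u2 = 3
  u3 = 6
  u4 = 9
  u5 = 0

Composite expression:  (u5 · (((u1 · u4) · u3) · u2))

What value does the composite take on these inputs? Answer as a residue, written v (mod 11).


6 (mod 11)


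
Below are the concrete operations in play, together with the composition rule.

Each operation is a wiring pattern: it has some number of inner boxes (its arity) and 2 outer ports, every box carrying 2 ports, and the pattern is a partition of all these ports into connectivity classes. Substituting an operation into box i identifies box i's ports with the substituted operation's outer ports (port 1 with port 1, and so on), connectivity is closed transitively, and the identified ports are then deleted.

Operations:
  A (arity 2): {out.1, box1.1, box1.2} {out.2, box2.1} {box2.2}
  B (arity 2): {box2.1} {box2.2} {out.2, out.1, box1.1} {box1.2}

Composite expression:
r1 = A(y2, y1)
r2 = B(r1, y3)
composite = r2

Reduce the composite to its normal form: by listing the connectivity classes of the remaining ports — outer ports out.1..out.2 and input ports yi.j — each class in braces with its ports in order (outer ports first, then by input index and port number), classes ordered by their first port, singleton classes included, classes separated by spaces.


Two ports join when wires chain via B-identified ports.
after A, the pattern on (y2, y1) reads {out.1, y2.1, y2.2} {out.2, y1.1} {y1.2} (out.j = its outer ports)
after B, the pattern on (y2, y1, y3) reads {out.1, out.2, y2.1, y2.2} {y1.1} {y1.2} {y3.1} {y3.2} (out.j = its outer ports)

{out.1, out.2, y2.1, y2.2} {y1.1} {y1.2} {y3.1} {y3.2}


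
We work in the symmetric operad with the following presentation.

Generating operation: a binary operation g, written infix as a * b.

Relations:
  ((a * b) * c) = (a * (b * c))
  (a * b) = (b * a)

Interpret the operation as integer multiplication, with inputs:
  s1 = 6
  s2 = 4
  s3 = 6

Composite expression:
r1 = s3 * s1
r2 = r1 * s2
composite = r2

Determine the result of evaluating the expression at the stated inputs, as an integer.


(s3 * s1) = 36
((s3 * s1) * s2) = 144

144


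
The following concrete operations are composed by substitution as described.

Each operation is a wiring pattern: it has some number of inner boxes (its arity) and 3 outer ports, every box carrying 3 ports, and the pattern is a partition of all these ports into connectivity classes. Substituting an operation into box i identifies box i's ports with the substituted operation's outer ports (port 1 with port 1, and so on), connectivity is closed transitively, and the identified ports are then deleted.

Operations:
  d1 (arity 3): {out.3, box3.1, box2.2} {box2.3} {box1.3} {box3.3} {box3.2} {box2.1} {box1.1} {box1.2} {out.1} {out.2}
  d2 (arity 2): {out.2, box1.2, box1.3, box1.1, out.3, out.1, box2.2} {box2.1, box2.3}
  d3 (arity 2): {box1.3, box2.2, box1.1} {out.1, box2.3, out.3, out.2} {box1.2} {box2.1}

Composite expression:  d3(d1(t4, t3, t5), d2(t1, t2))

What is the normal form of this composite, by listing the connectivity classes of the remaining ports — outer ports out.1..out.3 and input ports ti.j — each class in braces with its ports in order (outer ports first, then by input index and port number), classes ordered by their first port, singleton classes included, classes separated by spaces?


{out.1, out.2, out.3, t1.1, t1.2, t1.3, t2.2, t3.2, t5.1} {t2.1, t2.3} {t3.1} {t3.3} {t4.1} {t4.2} {t4.3} {t5.2} {t5.3}

Connectivity passes through glued d3-boundaries; trace each wire chain.
through d1, on inputs (t4, t3, t5): {out.1} {out.2} {out.3, t3.2, t5.1} {t3.1} {t3.3} {t4.1} {t4.2} {t4.3} {t5.2} {t5.3} (out.j = stage outer ports)
through d2, on inputs (t1, t2): {out.1, out.2, out.3, t1.1, t1.2, t1.3, t2.2} {t2.1, t2.3} (out.j = stage outer ports)
through d3, on inputs (t4, t3, t5, t1, t2): {out.1, out.2, out.3, t1.1, t1.2, t1.3, t2.2, t3.2, t5.1} {t2.1, t2.3} {t3.1} {t3.3} {t4.1} {t4.2} {t4.3} {t5.2} {t5.3} (out.j = stage outer ports)


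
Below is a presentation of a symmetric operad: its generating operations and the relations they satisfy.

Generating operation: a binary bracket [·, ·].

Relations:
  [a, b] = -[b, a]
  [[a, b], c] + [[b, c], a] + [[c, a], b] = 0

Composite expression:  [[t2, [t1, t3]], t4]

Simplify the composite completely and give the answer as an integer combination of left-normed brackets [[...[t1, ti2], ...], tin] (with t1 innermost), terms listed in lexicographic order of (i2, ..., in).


Skip Jacobi rewriting: expand, keep t1-initial words, read off terms.
Composite bracket: [[t2, [t1, t3]], t4]
The bracket unfolds into 8 signed words via [a, b] = ab - ba (2^3 = 8).
Collect the words opening with t1:
  from t1t3t2t4, sign -1: term -[[[t1, t3], t2], t4]

-[[[t1, t3], t2], t4]


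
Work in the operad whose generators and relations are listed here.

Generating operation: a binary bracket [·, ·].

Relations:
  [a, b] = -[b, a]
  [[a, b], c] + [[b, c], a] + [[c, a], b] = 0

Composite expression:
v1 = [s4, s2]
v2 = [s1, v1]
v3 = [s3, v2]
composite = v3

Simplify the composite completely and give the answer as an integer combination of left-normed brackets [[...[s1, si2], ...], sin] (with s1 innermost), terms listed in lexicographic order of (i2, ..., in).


[[[s1, s2], s4], s3] - [[[s1, s4], s2], s3]


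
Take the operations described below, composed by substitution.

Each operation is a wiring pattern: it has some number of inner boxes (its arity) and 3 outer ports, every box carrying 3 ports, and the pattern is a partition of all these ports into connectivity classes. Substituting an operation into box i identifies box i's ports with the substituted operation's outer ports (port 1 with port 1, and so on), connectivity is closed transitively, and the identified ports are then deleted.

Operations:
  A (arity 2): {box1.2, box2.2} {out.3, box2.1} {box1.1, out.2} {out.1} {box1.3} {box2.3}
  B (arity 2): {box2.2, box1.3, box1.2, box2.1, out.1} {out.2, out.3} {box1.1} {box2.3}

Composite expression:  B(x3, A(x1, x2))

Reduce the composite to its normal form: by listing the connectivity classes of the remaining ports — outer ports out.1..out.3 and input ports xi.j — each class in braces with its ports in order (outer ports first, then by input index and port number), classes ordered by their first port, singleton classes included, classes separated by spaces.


{out.1, x1.1, x3.2, x3.3} {out.2, out.3} {x1.2, x2.2} {x1.3} {x2.1} {x2.3} {x3.1}


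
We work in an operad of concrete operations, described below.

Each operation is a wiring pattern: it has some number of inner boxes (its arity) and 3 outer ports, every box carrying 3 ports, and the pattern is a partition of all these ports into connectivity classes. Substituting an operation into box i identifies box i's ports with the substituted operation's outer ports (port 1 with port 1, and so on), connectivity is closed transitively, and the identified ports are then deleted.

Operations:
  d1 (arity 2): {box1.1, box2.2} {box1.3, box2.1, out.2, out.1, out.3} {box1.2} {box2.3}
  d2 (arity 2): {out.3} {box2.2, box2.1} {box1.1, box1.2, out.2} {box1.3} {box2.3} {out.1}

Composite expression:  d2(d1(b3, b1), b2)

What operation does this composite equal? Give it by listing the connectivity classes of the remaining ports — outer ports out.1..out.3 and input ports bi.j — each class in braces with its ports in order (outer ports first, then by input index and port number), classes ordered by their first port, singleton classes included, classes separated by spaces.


{out.1} {out.2, b1.1, b3.3} {out.3} {b1.2, b3.1} {b1.3} {b2.1, b2.2} {b2.3} {b3.2}

Substituting into d2 glues patterns; closure does the rest.
through d1, on inputs (b3, b1): {out.1, out.2, out.3, b1.1, b3.3} {b1.2, b3.1} {b1.3} {b3.2} (out.j = stage outer ports)
through d2, on inputs (b3, b1, b2): {out.1} {out.2, b1.1, b3.3} {out.3} {b1.2, b3.1} {b1.3} {b2.1, b2.2} {b2.3} {b3.2} (out.j = stage outer ports)


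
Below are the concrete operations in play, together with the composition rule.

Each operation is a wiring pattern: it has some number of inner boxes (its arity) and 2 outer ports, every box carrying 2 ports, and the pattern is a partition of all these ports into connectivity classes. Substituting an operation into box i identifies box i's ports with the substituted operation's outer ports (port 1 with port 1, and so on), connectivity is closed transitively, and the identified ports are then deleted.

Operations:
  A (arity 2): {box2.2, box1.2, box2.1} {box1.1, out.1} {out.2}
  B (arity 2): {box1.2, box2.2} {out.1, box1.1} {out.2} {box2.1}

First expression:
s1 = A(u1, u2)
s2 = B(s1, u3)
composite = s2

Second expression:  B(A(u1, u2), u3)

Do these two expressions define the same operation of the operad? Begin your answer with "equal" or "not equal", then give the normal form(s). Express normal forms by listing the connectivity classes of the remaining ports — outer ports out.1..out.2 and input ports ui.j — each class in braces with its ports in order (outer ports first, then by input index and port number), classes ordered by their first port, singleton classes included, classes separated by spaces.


equal — both sides give {out.1, u1.1} {out.2} {u1.2, u2.1, u2.2} {u3.1} {u3.2}


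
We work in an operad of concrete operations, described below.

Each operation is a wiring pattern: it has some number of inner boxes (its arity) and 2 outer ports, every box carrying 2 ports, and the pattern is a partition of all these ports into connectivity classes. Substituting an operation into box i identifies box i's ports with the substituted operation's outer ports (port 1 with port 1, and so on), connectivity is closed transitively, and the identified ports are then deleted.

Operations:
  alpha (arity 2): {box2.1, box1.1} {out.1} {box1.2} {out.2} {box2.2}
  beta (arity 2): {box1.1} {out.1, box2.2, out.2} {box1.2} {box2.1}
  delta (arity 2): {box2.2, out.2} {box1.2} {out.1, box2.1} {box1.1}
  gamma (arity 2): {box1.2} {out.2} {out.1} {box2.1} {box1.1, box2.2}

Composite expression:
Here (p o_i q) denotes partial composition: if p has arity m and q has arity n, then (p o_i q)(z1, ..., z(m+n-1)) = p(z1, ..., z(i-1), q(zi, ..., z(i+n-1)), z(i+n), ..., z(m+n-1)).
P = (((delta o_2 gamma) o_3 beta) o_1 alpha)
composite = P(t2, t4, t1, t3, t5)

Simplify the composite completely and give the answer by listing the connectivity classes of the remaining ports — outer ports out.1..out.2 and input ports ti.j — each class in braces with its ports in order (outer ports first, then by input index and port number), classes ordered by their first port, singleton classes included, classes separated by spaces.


{out.1} {out.2} {t1.1, t5.2} {t1.2} {t2.1, t4.1} {t2.2} {t3.1} {t3.2} {t4.2} {t5.1}

Connectivity passes through glued delta-boundaries; trace each wire chain.
stage alpha: inputs (t2, t4), connectivity {out.1} {out.2} {t2.1, t4.1} {t2.2} {t4.2}, out.j its boundary
stage beta: inputs (t3, t5), connectivity {out.1, out.2, t5.2} {t3.1} {t3.2} {t5.1}, out.j its boundary
stage gamma: inputs (t1, t3, t5), connectivity {out.1} {out.2} {t1.1, t5.2} {t1.2} {t3.1} {t3.2} {t5.1}, out.j its boundary
stage delta: inputs (t2, t4, t1, t3, t5), connectivity {out.1} {out.2} {t1.1, t5.2} {t1.2} {t2.1, t4.1} {t2.2} {t3.1} {t3.2} {t4.2} {t5.1}, out.j its boundary


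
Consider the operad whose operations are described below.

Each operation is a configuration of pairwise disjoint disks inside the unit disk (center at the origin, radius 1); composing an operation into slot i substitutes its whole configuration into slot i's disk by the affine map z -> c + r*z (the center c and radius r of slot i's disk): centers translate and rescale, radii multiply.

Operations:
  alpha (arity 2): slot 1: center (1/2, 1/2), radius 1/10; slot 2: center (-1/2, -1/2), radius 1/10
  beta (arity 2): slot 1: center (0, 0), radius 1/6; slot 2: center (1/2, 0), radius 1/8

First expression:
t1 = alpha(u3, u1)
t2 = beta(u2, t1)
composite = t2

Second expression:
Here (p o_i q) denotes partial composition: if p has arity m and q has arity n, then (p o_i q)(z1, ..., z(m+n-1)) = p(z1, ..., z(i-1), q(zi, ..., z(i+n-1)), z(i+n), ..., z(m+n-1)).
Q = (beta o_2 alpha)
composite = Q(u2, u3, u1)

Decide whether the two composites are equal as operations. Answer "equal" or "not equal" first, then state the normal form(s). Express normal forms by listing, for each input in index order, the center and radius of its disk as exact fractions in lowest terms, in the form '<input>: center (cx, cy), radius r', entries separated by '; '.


In normal form, the first expression is u1: center (7/16, -1/16), radius 1/80; u2: center (0, 0), radius 1/6; u3: center (9/16, 1/16), radius 1/80
In normal form, the second expression is u1: center (7/16, -1/16), radius 1/80; u2: center (0, 0), radius 1/6; u3: center (9/16, 1/16), radius 1/80
The forms coincide; equal.

equal; the common form is u1: center (7/16, -1/16), radius 1/80; u2: center (0, 0), radius 1/6; u3: center (9/16, 1/16), radius 1/80


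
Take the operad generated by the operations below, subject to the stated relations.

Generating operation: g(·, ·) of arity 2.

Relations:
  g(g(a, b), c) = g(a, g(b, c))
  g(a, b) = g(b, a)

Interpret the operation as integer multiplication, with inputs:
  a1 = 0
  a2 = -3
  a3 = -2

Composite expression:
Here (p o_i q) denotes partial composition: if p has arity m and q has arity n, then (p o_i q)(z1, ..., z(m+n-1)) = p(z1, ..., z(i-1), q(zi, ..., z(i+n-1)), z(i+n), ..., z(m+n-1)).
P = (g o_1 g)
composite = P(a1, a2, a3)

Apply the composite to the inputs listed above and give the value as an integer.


0

g(a1, a2) = 0
g(g(a1, a2), a3) = 0


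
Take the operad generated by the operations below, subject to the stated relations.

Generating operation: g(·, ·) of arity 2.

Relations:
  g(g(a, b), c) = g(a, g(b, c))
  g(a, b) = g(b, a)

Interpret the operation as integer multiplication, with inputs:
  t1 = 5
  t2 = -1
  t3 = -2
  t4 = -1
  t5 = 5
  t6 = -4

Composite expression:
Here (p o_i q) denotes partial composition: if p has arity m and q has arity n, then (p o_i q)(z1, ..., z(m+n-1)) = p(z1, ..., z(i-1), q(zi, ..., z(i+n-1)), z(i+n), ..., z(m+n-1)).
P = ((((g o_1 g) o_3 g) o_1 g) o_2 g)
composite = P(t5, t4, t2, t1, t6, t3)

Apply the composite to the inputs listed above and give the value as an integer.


g(t4, t2) = 1
g(t5, g(t4, t2)) = 5
g(g(t5, g(t4, t2)), t1) = 25
g(t6, t3) = 8
g(g(g(t5, g(t4, t2)), t1), g(t6, t3)) = 200

200


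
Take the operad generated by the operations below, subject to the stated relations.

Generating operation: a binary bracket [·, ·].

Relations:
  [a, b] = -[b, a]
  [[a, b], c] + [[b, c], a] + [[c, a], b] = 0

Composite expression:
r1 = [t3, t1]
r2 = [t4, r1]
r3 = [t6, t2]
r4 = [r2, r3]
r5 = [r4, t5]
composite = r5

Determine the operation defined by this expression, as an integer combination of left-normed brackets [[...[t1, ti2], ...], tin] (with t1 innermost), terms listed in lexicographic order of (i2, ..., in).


-[[[[[t1, t3], t4], t2], t6], t5] + [[[[[t1, t3], t4], t6], t2], t5]

Expand each bracket as ab - ba; the t1-initial words give the coefficients.
Composite bracket: [[[t4, [t3, t1]], [t6, t2]], t5]
Under [a, b] = ab - ba we get 32 signed associative words (2^5 = 32).
Coefficients come from the t1-initial words:
  t1t3t4t2t6t5 appears with sign -1, giving the term -[[[[[t1, t3], t4], t2], t6], t5]
  t1t3t4t6t2t5 appears with sign +1, giving the term +[[[[[t1, t3], t4], t6], t2], t5]


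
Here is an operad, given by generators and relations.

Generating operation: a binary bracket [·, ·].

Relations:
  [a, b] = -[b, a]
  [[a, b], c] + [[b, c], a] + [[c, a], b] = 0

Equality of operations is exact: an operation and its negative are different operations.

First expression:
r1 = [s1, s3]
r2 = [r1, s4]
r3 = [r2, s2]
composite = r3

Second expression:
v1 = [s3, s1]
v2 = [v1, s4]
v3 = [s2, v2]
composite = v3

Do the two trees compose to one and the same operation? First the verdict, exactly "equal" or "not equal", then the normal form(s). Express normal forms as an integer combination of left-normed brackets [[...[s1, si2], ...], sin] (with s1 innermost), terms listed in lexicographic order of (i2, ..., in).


equal: each reduces to [[[s1, s3], s4], s2]

The first expression, normalized: [[[s1, s3], s4], s2]
The second expression, normalized: [[[s1, s3], s4], s2]
One common form — equal.


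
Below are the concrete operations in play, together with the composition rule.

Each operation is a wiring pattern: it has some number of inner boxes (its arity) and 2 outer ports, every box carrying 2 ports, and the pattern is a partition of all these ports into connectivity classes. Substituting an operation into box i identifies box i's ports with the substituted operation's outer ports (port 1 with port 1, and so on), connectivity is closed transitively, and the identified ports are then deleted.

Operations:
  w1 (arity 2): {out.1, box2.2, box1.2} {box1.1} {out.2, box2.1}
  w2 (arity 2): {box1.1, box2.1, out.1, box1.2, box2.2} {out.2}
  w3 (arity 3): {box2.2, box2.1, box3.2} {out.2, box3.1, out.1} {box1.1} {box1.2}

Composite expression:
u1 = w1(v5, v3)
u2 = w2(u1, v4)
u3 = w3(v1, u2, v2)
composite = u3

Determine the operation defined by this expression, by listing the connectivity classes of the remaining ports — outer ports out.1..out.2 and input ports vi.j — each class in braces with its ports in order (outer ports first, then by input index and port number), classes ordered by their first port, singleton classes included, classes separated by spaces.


Reachability decides: close wires over w3-identified ports.
through w1, on inputs (v5, v3): {out.1, v3.2, v5.2} {out.2, v3.1} {v5.1} (out.j = stage outer ports)
through w2, on inputs (v5, v3, v4): {out.1, v3.1, v3.2, v4.1, v4.2, v5.2} {out.2} {v5.1} (out.j = stage outer ports)
through w3, on inputs (v1, v5, v3, v4, v2): {out.1, out.2, v2.1} {v1.1} {v1.2} {v2.2, v3.1, v3.2, v4.1, v4.2, v5.2} {v5.1} (out.j = stage outer ports)

{out.1, out.2, v2.1} {v1.1} {v1.2} {v2.2, v3.1, v3.2, v4.1, v4.2, v5.2} {v5.1}


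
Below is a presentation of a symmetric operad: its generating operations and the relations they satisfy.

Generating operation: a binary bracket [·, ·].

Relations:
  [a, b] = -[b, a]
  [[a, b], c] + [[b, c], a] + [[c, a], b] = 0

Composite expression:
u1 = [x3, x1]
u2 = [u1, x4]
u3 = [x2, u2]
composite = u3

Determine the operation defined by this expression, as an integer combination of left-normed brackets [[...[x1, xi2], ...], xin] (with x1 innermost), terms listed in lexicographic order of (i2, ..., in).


[[[x1, x3], x4], x2]

Left-normed coefficients sit on the x1-initial expansion words.
Composite bracket: [x2, [[x3, x1], x4]]
Expanding via [a, b] = ab - ba: 8 signed words (2^3 = 8).
Only words starting with x1 matter:
  from x1x3x4x2, sign +1: term +[[[x1, x3], x4], x2]


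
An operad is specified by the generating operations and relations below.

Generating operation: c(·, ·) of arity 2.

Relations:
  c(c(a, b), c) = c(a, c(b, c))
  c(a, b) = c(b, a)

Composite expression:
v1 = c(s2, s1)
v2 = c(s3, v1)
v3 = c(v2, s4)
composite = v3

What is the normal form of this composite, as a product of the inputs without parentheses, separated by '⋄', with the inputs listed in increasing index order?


Both nesting and order wash out for c; what remains is which s's occur.
c(s2, s1) spells out as s2 ⋄ s1
c(s3, c(s2, s1)) spells out as s3 ⋄ s2 ⋄ s1
c(c(s3, c(s2, s1)), s4) spells out as s3 ⋄ s2 ⋄ s1 ⋄ s4
commutativity sorts the factors: s1 ⋄ s2 ⋄ s3 ⋄ s4

s1 ⋄ s2 ⋄ s3 ⋄ s4


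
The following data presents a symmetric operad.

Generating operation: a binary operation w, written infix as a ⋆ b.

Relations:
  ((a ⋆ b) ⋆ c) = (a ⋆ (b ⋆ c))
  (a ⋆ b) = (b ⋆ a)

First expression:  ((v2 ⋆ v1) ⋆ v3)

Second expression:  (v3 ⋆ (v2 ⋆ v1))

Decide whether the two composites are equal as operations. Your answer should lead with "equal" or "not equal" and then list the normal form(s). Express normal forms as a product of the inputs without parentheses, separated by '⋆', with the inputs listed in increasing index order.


The first expression, normalized: v1 ⋆ v2 ⋆ v3
The second expression, normalized: v1 ⋆ v2 ⋆ v3
The forms coincide; equal.

equal; the common form is v1 ⋆ v2 ⋆ v3


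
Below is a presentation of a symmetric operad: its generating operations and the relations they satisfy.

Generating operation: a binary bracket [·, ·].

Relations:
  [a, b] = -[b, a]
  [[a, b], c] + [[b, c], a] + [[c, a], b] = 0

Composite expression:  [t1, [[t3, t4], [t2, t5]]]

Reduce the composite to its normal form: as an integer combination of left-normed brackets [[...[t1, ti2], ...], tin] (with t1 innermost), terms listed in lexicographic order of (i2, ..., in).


-[[[[t1, t2], t5], t3], t4] + [[[[t1, t2], t5], t4], t3] + [[[[t1, t3], t4], t2], t5] - [[[[t1, t3], t4], t5], t2] - [[[[t1, t4], t3], t2], t5] + [[[[t1, t4], t3], t5], t2] + [[[[t1, t5], t2], t3], t4] - [[[[t1, t5], t2], t4], t3]


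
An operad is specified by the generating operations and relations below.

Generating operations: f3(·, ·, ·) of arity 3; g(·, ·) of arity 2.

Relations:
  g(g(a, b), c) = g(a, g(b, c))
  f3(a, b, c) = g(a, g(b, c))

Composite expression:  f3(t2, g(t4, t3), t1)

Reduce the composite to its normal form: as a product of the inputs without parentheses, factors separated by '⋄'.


t2 ⋄ t4 ⋄ t3 ⋄ t1

Every regrouping of f3 is equal, so read the t-inputs in written order.
g(t4, t3) spells out as t4 ⋄ t3
f3(t2, g(t4, t3), t1) spells out as t2 ⋄ t4 ⋄ t3 ⋄ t1


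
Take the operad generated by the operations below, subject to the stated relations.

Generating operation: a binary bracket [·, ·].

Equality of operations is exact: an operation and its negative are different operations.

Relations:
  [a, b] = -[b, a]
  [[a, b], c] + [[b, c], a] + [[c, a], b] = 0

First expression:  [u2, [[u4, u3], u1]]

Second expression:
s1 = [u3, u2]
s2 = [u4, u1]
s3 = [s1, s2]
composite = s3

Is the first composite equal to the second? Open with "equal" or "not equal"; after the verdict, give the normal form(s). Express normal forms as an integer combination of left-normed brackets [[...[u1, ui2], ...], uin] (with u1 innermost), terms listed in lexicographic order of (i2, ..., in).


not equal: they reduce to -[[[u1, u3], u4], u2] + [[[u1, u4], u3], u2] and -[[[u1, u4], u2], u3] + [[[u1, u4], u3], u2]

The first expression, normalized: -[[[u1, u3], u4], u2] + [[[u1, u4], u3], u2]
The second expression, normalized: -[[[u1, u4], u2], u3] + [[[u1, u4], u3], u2]
The normal forms differ: not equal.


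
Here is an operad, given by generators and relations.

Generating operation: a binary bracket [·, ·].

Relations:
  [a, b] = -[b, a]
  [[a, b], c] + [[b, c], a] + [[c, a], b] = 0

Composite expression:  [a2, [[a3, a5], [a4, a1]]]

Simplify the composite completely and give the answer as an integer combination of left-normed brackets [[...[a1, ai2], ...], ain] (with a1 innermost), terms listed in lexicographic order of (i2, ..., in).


In the tensor algebra, words opening a1 carry the a1-anchored form.
Composite bracket: [a2, [[a3, a5], [a4, a1]]]
Under [a, b] = ab - ba we get 16 signed associative words (2^4 = 16).
Only words starting with a1 matter:
  a1a4a3a5a2 appears with sign -1, giving the term -[[[[a1, a4], a3], a5], a2]
  a1a4a5a3a2 appears with sign +1, giving the term +[[[[a1, a4], a5], a3], a2]

-[[[[a1, a4], a3], a5], a2] + [[[[a1, a4], a5], a3], a2]


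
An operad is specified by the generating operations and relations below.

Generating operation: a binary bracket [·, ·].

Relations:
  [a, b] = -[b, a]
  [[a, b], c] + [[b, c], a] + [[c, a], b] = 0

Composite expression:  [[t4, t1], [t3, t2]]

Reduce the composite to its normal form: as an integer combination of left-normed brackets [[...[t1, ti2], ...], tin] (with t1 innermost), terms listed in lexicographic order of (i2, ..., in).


Expand each bracket as ab - ba; the t1-initial words give the coefficients.
Composite bracket: [[t4, t1], [t3, t2]]
Expanding via [a, b] = ab - ba: 8 signed words (2^3 = 8).
Only words starting with t1 matter:
  sign of t1t4t2t3 is +1, so it contributes +[[[t1, t4], t2], t3]
  sign of t1t4t3t2 is -1, so it contributes -[[[t1, t4], t3], t2]

[[[t1, t4], t2], t3] - [[[t1, t4], t3], t2]


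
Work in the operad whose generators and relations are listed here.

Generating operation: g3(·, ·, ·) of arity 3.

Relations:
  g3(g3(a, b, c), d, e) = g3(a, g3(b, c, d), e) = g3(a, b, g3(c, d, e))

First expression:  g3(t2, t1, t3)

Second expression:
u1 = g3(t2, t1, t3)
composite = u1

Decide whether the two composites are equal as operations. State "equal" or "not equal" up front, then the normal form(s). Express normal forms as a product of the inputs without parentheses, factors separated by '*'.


equal; both compose to t2 * t1 * t3

The first expression reduces to t2 * t1 * t3
The second expression reduces to t2 * t1 * t3
Same normal form: equal.


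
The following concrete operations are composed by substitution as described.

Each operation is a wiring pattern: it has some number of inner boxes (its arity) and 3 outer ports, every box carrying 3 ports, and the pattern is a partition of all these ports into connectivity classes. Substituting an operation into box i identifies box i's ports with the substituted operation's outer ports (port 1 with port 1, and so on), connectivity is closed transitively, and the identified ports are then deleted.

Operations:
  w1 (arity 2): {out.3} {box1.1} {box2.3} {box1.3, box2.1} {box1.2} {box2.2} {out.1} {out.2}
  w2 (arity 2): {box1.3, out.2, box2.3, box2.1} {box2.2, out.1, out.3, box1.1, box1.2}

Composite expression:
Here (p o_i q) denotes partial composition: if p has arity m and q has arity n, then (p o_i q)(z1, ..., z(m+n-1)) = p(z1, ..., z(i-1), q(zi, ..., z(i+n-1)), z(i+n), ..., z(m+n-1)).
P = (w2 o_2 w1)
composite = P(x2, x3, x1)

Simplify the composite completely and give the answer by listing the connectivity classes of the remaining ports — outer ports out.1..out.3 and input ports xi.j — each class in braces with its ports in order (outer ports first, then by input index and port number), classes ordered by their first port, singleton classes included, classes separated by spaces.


{out.1, out.3, x2.1, x2.2} {out.2, x2.3} {x1.1, x3.3} {x1.2} {x1.3} {x3.1} {x3.2}


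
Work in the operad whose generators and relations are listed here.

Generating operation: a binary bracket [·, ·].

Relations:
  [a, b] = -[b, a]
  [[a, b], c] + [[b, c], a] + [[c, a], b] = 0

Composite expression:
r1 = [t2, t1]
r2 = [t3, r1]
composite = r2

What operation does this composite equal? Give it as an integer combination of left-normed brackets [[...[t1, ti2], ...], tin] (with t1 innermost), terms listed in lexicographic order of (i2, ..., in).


[[t1, t2], t3]

Antisymmetry and Jacobi reduce to t1-anchored left-normed brackets.
Composite bracket: [t3, [t2, t1]]
Under [a, b] = ab - ba we get 4 signed associative words (2^2 = 4).
Keep just the words that open with t1:
  t1t2t3 (sign +1) contributes +[[t1, t2], t3]
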